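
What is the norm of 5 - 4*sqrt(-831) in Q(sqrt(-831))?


N(a + b*sqrt(d)) = a^2 - d*b^2
= (5)^2 - (-831)*(-4)^2
= 25 + 13296
= 13321

13321


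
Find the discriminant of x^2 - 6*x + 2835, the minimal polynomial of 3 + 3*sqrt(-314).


The element 3 + 3*sqrt(-314) has minimal polynomial:
x^2 - 6*x + 2835
Discriminant = (-6)^2 - 4*(2835)
= 36 - 11340
= -11304

-11304


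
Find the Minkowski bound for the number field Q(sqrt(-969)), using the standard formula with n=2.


d = -969, d mod 4 = 3, so disc(K) = 4d = -3876; |disc(K)| = 3876
Imaginary quadratic field, so n = 2, s = r2 = 1, r1 = 0
M = (n!/n^n) * (4/pi)^s * sqrt(|disc(K)|) = (2!/2^2) * (4/pi)^1 * sqrt(3876)
= 0.5 * 1.273240 * 62.257530
= 39.6344

39.6344


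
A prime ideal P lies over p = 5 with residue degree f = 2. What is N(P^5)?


N(P^a) = p^(a*f)
= 5^(5*2)
= 5^10
= 9765625

9765625


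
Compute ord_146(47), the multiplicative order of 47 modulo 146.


We want ord_146(47), the smallest k >= 1 with 47^k = 1 mod 146.
n = 146 = 2 * 73, phi(146) = 72; the order divides phi(n).
Divisors of 72: 1, 2, 3, 4, 6, 8, 9, 12, 18, 24, 36, 72
Repeated squaring mod 146: 47^1 = 47, 47^2 = 19, 47^4 = 69, 47^8 = 89, 47^16 = 37, 47^32 = 55, 47^64 = 105
Test divisors in increasing order:
  k=1: 47^1 = 47 mod 146
  k=2: 47^2 = 19 mod 146
  k=3: 47^3 = 19 * 47 = 17 mod 146
  k=4: 47^4 = 69 mod 146
  k=6: 47^6 = 69 * 19 = 143 mod 146
  k=8: 47^8 = 89 mod 146
  k=9: 47^9 = 89 * 47 = 95 mod 146
  k=12: 47^12 = 89 * 69 = 9 mod 146
  k=18: 47^18 = 37 * 19 = 119 mod 146
  k=24: 47^24 = 37 * 89 = 81 mod 146
  k=36: 47^36 = 55 * 69 = 145 mod 146
  k=72: 47^72 = 105 * 89 = 1 mod 146  <- first divisor giving 1
Order = 72

72


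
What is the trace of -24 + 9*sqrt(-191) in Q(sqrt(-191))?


Tr(a + b*sqrt(d)) = (a + b*sqrt(d)) + (a - b*sqrt(d)) = 2a
= 2 * (-24)
= -48

-48


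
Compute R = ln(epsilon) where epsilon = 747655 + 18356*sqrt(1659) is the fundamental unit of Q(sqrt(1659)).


epsilon = 747655 + 18356*sqrt(1659)
= 1.4953e+06
R = ln(1.4953e+06)
= 14.2178

14.2178


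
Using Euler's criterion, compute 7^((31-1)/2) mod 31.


p = 31 is prime and the exponent is (p-1)/2 = 15, so by Euler's criterion 7^15 = (7/31) = +1 or -1 mod 31.
Compute by square-and-multiply:
  15 = 8 + 4 + 2 + 1 (binary 1111)
  Repeated squaring mod 31: 7^1 = 7, 7^2 = 18, 7^4 = 14, 7^8 = 10
  7^15 = 7^8 * 7^4 * 7^2 * 7^1 = 10 * 14 * 18 * 7 mod 31
    10 * 14 = 140 = 16 mod 31
    16 * 18 = 288 = 9 mod 31
    9 * 7 = 63 = 1 mod 31
  7^15 = 1 mod 31
Result 1: 7 is a quadratic residue mod 31.
7^15 mod 31 = 1

1


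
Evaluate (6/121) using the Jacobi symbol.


Compute (6/121) via quadratic reciprocity:
  pull out 2: (2/121) = +1  (since 121 mod 8 = 1)
  reciprocity: (3/121) -> +(121/3)
  reduce: (1/3)
  (1/3) = 1
Product of signs = 1

1


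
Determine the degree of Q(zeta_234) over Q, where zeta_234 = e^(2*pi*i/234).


The degree equals Euler's totient phi(234).
234 = 2 * 3^2 * 13
phi(234) = 72

72


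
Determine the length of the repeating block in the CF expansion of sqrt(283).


Run the CF algorithm for sqrt(283).
a_0 = floor(sqrt(283)) = 16; set m_0=0, q_0=1.
Recurrence: m' = q*a - m,  q' = (d - m'^2)/q,  a' = floor((a_0 + m')/q').
  step 1: m=16, q=27, a=1
  step 2: m=11, q=6, a=4
  step 3: m=13, q=19, a=1
  step 4: m=6, q=13, a=1
  step 5: m=7, q=18, a=1
  step 6: m=11, q=9, a=3
  step 7: m=16, q=3, a=10
  step 8: m=14, q=29, a=1
  step 9: m=15, q=2, a=15
  step 10: m=15, q=29, a=1
  step 11: m=14, q=3, a=10
  step 12: m=16, q=9, a=3
  step 13: m=11, q=18, a=1
  step 14: m=7, q=13, a=1
  step 15: m=6, q=19, a=1
  step 16: m=13, q=6, a=4
  step 17: m=11, q=27, a=1
  step 18: m=16, q=1, a=32
a_18 = 2*a_0 = 32, so the period closes here.
sqrt(283) = [16; 1, 4, 1, 1, 1, 3, 10, 1, 15, 1, 10, 3, 1, 1, 1, 4, 1, 32]
Period length = 18

18


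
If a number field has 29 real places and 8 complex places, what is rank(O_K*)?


By Dirichlet's unit theorem:
rank = r1 + r2 - 1
= 29 + 8 - 1
= 36

36


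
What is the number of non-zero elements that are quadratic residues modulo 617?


For prime p, the number of non-zero quadratic residues is (p-1)/2.
= (617-1)/2
= 308

308


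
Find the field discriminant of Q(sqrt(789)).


For K = Q(sqrt(d)) with d squarefree: disc(K) = d if d = 1 mod 4, and disc(K) = 4d if d = 2 or 3 mod 4.
Here d = 789, and d mod 4 = 1.
d = 1 mod 4 (O_K = Z[(1+sqrt(d))/2]), so disc(K) = d = 789

789


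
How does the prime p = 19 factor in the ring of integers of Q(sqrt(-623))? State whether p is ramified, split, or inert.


K = Q(sqrt(-623)). Since d mod 4 = 1, disc(K) = -623.
Check p | disc: -623 mod 19 = 4.
p does not divide disc. Compute Legendre symbol (d/p):
4^((19-1)/2) mod 19 = 1
(d/p) = 1, so p splits: (p) = P*P' with e=1, f=1, g=2.
Therefore p is split.

split


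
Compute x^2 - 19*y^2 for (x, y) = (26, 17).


x^2 - d*y^2
= 26^2 - 19*17^2
= 676 - 5491
= -4815

-4815


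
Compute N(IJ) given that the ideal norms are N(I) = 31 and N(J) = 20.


N(IJ) = N(I) * N(J)
= 31 * 20
= 620

620


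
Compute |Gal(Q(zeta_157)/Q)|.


|Gal(Q(zeta_157)/Q)| = phi(157)
= 156

156


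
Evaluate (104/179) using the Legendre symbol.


p = 179 is prime, so compute (104/179) with the reciprocity algorithm (Jacobi-symbol steps: pull out 2s via (2/n), flip via reciprocity, reduce):
  pull out 2: (2/179) = -1  (since 179 mod 8 = 3)
  pull out 2: (2/179) = -1  (since 179 mod 8 = 3)
  pull out 2: (2/179) = -1  (since 179 mod 8 = 3)
  reciprocity: (13/179) -> +(179/13)
  reduce: (10/13)
  pull out 2: (2/13) = -1  (since 13 mod 8 = 5)
  reciprocity: (5/13) -> +(13/5)
  reduce: (3/5)
  reciprocity: (3/5) -> +(5/3)
  reduce: (2/3)
  pull out 2: (2/3) = -1  (since 3 mod 8 = 3)
  (1/3) = 1
Product of signs = -1
(104/179) = -1

-1


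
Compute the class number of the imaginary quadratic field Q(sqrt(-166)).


K = Q(sqrt(-166)). d mod 4 = 2, so D = disc(K) = 4d = -664
h(K) equals the number of primitive reduced positive-definite forms (a, b, c) = a*x^2 + b*x*y + c*y^2 with b^2 - 4ac = D,
where reduced means |b| <= a <= c, with b >= 0 whenever |b| = a or a = c, and primitive means gcd(a, b, c) = 1.
Reduced forces 3a^2 <= |D| = 664, so 1 <= a <= 14; b must have the parity of D, and c = (b^2 - D)/(4a) must be an integer >= a.
Enumerate a = 1..14, b in [-a, a]:
  a=1: (1, 0, 166)  [1]
  a=2: (2, 0, 83)  [1]
  a=3..4: none
  a=5: (5, -4, 34), (5, 4, 34)  [2]
  a=6: none
  a=7: (7, -6, 25), (7, 6, 25)  [2]
  a=8..9: none
  a=10: (10, -4, 17), (10, 4, 17)  [2]
  a=11..12: none
  a=13: (13, -8, 14), (13, 8, 14)  [2]
  a=14: none
Total reduced forms: 1 + 1 + 2 + 2 + 2 + 2 = 10
h = 10

10


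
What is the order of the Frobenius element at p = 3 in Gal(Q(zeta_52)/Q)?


The Frobenius at p in Gal(Q(zeta_n)/Q) = (Z/nZ)* is the class of p, so its order is ord_52(3), the smallest k >= 1 with 3^k = 1 mod 52.
n = 52 = 2^2 * 13, phi(52) = 24; the order divides phi(n).
Divisors of 24: 1, 2, 3, 4, 6, 8, 12, 24
Repeated squaring mod 52: 3^1 = 3, 3^2 = 9, 3^4 = 29, 3^8 = 9, 3^16 = 29
Test divisors in increasing order:
  k=1: 3^1 = 3 mod 52
  k=2: 3^2 = 9 mod 52
  k=3: 3^3 = 9 * 3 = 27 mod 52
  k=4: 3^4 = 29 mod 52
  k=6: 3^6 = 29 * 9 = 1 mod 52  <- first divisor giving 1
Order = 6

6


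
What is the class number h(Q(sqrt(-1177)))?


K = Q(sqrt(-1177)). d mod 4 = 3, so D = disc(K) = 4d = -4708
h(K) equals the number of primitive reduced positive-definite forms (a, b, c) = a*x^2 + b*x*y + c*y^2 with b^2 - 4ac = D,
where reduced means |b| <= a <= c, with b >= 0 whenever |b| = a or a = c, and primitive means gcd(a, b, c) = 1.
Reduced forces 3a^2 <= |D| = 4708, so 1 <= a <= 39; b must have the parity of D, and c = (b^2 - D)/(4a) must be an integer >= a.
Enumerate a = 1..39, b in [-a, a]:
  a=1: (1, 0, 1177)  [1]
  a=2: (2, 2, 589)  [1]
  a=3..10: none
  a=11: (11, 0, 107)  [1]
  a=12..16: none
  a=17: (17, -16, 73), (17, 16, 73)  [2]
  a=18: none
  a=19: (19, -2, 62), (19, 2, 62)  [2]
  a=20..21: none
  a=22: (22, 22, 59)  [1]
  a=23..30: none
  a=31: (31, -2, 38), (31, 2, 38)  [2]
  a=32..33: none
  a=34: (34, -18, 37), (34, 18, 37)  [2]
  a=35..39: none
Total reduced forms: 1 + 1 + 1 + 2 + 2 + 1 + 2 + 2 = 12
h = 12

12


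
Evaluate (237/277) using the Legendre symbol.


p = 277 is prime, so compute (237/277) with the reciprocity algorithm (Jacobi-symbol steps: pull out 2s via (2/n), flip via reciprocity, reduce):
  reciprocity: (237/277) -> +(277/237)
  reduce: (40/237)
  pull out 2: (2/237) = -1  (since 237 mod 8 = 5)
  pull out 2: (2/237) = -1  (since 237 mod 8 = 5)
  pull out 2: (2/237) = -1  (since 237 mod 8 = 5)
  reciprocity: (5/237) -> +(237/5)
  reduce: (2/5)
  pull out 2: (2/5) = -1  (since 5 mod 8 = 5)
  (1/5) = 1
Product of signs = 1
(237/277) = 1

1


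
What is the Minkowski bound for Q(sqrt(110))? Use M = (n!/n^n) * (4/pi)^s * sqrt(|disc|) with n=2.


d = 110, d mod 4 = 2, so disc(K) = 4d = 440; |disc(K)| = 440
Real quadratic field, so n = 2, s = r2 = 0, r1 = 2
M = (n!/n^n) * (4/pi)^s * sqrt(|disc(K)|) = (2!/2^2) * (4/pi)^0 * sqrt(440)
= 0.5 * 1.000000 * 20.976177
= 10.4881

10.4881


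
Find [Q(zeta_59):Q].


The degree equals Euler's totient phi(59).
59 = 59
phi(59) = 58

58


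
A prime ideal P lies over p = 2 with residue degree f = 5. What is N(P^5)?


N(P^a) = p^(a*f)
= 2^(5*5)
= 2^25
= 33554432

33554432


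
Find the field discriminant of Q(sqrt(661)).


For K = Q(sqrt(d)) with d squarefree: disc(K) = d if d = 1 mod 4, and disc(K) = 4d if d = 2 or 3 mod 4.
Here d = 661, and d mod 4 = 1.
d = 1 mod 4 (O_K = Z[(1+sqrt(d))/2]), so disc(K) = d = 661

661


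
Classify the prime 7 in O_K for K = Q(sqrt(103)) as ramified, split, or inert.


K = Q(sqrt(103)). Since d mod 4 = 3, disc(K) = 412.
Check p | disc: 412 mod 7 = 6.
p does not divide disc. Compute Legendre symbol (d/p):
5^((7-1)/2) mod 7 = -1
(d/p) = -1, so p is inert: (p) stays prime with e=1, f=2, g=1.
Therefore p is inert.

inert


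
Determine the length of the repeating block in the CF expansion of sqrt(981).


Run the CF algorithm for sqrt(981).
a_0 = floor(sqrt(981)) = 31; set m_0=0, q_0=1.
Recurrence: m' = q*a - m,  q' = (d - m'^2)/q,  a' = floor((a_0 + m')/q').
  step 1: m=31, q=20, a=3
  step 2: m=29, q=7, a=8
  step 3: m=27, q=36, a=1
  step 4: m=9, q=25, a=1
  step 5: m=16, q=29, a=1
  step 6: m=13, q=28, a=1
  step 7: m=15, q=27, a=1
  step 8: m=12, q=31, a=1
  step 9: m=19, q=20, a=2
  step 10: m=21, q=27, a=1
  step 11: m=6, q=35, a=1
  step 12: m=29, q=4, a=15
  step 13: m=31, q=5, a=12
  step 14: m=29, q=28, a=2
  step 15: m=27, q=9, a=6
  step 16: m=27, q=28, a=2
  step 17: m=29, q=5, a=12
  step 18: m=31, q=4, a=15
  step 19: m=29, q=35, a=1
  step 20: m=6, q=27, a=1
  step 21: m=21, q=20, a=2
  step 22: m=19, q=31, a=1
  step 23: m=12, q=27, a=1
  step 24: m=15, q=28, a=1
  step 25: m=13, q=29, a=1
  step 26: m=16, q=25, a=1
  step 27: m=9, q=36, a=1
  step 28: m=27, q=7, a=8
  step 29: m=29, q=20, a=3
  step 30: m=31, q=1, a=62
a_30 = 2*a_0 = 62, so the period closes here.
sqrt(981) = [31; 3, 8, 1, 1, 1, 1, 1, 1, 2, 1, 1, 15, 12, 2, 6, 2, 12, 15, 1, 1, 2, 1, 1, 1, 1, 1, 1, 8, 3, 62]
Period length = 30

30


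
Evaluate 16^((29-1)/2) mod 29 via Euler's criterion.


p = 29 is prime and the exponent is (p-1)/2 = 14, so by Euler's criterion 16^14 = (16/29) = +1 or -1 mod 29.
Compute by square-and-multiply:
  14 = 8 + 4 + 2 (binary 1110)
  Repeated squaring mod 29: 16^1 = 16, 16^2 = 24, 16^4 = 25, 16^8 = 16
  16^14 = 16^8 * 16^4 * 16^2 = 16 * 25 * 24 mod 29
    16 * 25 = 400 = 23 mod 29
    23 * 24 = 552 = 1 mod 29
  16^14 = 1 mod 29
Result 1: 16 is a quadratic residue mod 29.
16^14 mod 29 = 1

1


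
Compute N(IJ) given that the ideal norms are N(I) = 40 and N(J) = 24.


N(IJ) = N(I) * N(J)
= 40 * 24
= 960

960


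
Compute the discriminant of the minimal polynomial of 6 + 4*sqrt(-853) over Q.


The element 6 + 4*sqrt(-853) has minimal polynomial:
x^2 - 12*x + 13684
Discriminant = (-12)^2 - 4*(13684)
= 144 - 54736
= -54592

-54592


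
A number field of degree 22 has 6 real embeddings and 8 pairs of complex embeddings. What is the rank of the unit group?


By Dirichlet's unit theorem:
rank = r1 + r2 - 1
= 6 + 8 - 1
= 13

13


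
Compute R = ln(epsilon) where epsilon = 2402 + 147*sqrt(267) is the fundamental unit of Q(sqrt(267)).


epsilon = 2402 + 147*sqrt(267)
= 4803.9998
R = ln(4803.9998)
= 8.4772

8.4772


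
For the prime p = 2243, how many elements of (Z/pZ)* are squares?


For prime p, the number of non-zero quadratic residues is (p-1)/2.
= (2243-1)/2
= 1121

1121


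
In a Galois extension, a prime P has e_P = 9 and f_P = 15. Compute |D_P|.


|D_P| = e * f
= 9 * 15
= 135

135


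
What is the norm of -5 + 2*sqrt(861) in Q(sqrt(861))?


N(a + b*sqrt(d)) = a^2 - d*b^2
= (-5)^2 - (861)*(2)^2
= 25 - 3444
= -3419

-3419


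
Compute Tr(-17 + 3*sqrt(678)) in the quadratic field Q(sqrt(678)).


Tr(a + b*sqrt(d)) = (a + b*sqrt(d)) + (a - b*sqrt(d)) = 2a
= 2 * (-17)
= -34

-34


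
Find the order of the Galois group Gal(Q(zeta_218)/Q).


|Gal(Q(zeta_218)/Q)| = phi(218)
= 108

108


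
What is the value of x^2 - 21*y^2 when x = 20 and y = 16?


x^2 - d*y^2
= 20^2 - 21*16^2
= 400 - 5376
= -4976

-4976


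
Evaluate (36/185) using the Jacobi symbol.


Compute (36/185) via quadratic reciprocity:
  pull out 2: (2/185) = +1  (since 185 mod 8 = 1)
  pull out 2: (2/185) = +1  (since 185 mod 8 = 1)
  reciprocity: (9/185) -> +(185/9)
  reduce: (5/9)
  reciprocity: (5/9) -> +(9/5)
  reduce: (4/5)
  pull out 2: (2/5) = -1  (since 5 mod 8 = 5)
  pull out 2: (2/5) = -1  (since 5 mod 8 = 5)
  (1/5) = 1
Product of signs = 1

1


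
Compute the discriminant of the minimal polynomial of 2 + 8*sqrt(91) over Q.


The element 2 + 8*sqrt(91) has minimal polynomial:
x^2 - 4*x - 5820
Discriminant = (-4)^2 - 4*(-5820)
= 16 + 23280
= 23296

23296


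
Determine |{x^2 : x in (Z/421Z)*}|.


For prime p, the number of non-zero quadratic residues is (p-1)/2.
= (421-1)/2
= 210

210


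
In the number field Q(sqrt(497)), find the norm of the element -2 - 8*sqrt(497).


N(a + b*sqrt(d)) = a^2 - d*b^2
= (-2)^2 - (497)*(-8)^2
= 4 - 31808
= -31804

-31804


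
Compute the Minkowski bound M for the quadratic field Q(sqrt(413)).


d = 413, d mod 4 = 1, so disc(K) = d = 413; |disc(K)| = 413
Real quadratic field, so n = 2, s = r2 = 0, r1 = 2
M = (n!/n^n) * (4/pi)^s * sqrt(|disc(K)|) = (2!/2^2) * (4/pi)^0 * sqrt(413)
= 0.5 * 1.000000 * 20.322401
= 10.1612

10.1612


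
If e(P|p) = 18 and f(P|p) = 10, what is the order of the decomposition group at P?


|D_P| = e * f
= 18 * 10
= 180

180


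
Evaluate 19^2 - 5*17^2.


x^2 - d*y^2
= 19^2 - 5*17^2
= 361 - 1445
= -1084

-1084


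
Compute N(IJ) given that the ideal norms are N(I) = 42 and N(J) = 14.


N(IJ) = N(I) * N(J)
= 42 * 14
= 588

588


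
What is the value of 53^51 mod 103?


p = 103 is prime and the exponent is (p-1)/2 = 51, so by Euler's criterion 53^51 = (53/103) = +1 or -1 mod 103.
Compute by square-and-multiply:
  51 = 32 + 16 + 2 + 1 (binary 110011)
  Repeated squaring mod 103: 53^1 = 53, 53^2 = 28, 53^4 = 63, 53^8 = 55, 53^16 = 38, 53^32 = 2
  53^51 = 53^32 * 53^16 * 53^2 * 53^1 = 2 * 38 * 28 * 53 mod 103
    2 * 38 = 76 = 76 mod 103
    76 * 28 = 2128 = 68 mod 103
    68 * 53 = 3604 = 102 mod 103
  53^51 = 102 mod 103
Result 102 = p - 1 = -1 mod 103: 53 is a quadratic non-residue mod 103. As a residue in [0, p-1] the value is 102.
53^51 mod 103 = 102

102


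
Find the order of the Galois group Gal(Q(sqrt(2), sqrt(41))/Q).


The 2 square roots of distinct primes are multiplicatively independent over Q,
so [K:Q] = 2^2 and Gal(K/Q) is isomorphic to (Z/2Z)^2.
|Gal| = 2^2 = 4

4


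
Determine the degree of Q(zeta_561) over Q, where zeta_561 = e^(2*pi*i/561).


The degree equals Euler's totient phi(561).
561 = 3 * 11 * 17
phi(561) = 320

320


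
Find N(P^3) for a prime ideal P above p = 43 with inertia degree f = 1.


N(P^a) = p^(a*f)
= 43^(3*1)
= 43^3
= 79507

79507


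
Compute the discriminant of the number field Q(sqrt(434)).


For K = Q(sqrt(d)) with d squarefree: disc(K) = d if d = 1 mod 4, and disc(K) = 4d if d = 2 or 3 mod 4.
Here d = 434, and d mod 4 = 2.
d = 2 mod 4, not 1 (O_K = Z[sqrt(d)]), so disc(K) = 4d = 4 * (434) = 1736

1736


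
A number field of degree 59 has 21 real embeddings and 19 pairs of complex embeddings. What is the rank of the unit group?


By Dirichlet's unit theorem:
rank = r1 + r2 - 1
= 21 + 19 - 1
= 39

39


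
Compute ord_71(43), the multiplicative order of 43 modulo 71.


We want ord_71(43), the smallest k >= 1 with 43^k = 1 mod 71.
n = 71 = 71, phi(71) = 70; the order divides phi(n).
Divisors of 70: 1, 2, 5, 7, 10, 14, 35, 70
Repeated squaring mod 71: 43^1 = 43, 43^2 = 3, 43^4 = 9, 43^8 = 10, 43^16 = 29, 43^32 = 60, 43^64 = 50
Test divisors in increasing order:
  k=1: 43^1 = 43 mod 71
  k=2: 43^2 = 3 mod 71
  k=5: 43^5 = 9 * 43 = 32 mod 71
  k=7: 43^7 = 9 * 3 * 43 = 25 mod 71
  k=10: 43^10 = 10 * 3 = 30 mod 71
  k=14: 43^14 = 10 * 9 * 3 = 57 mod 71
  k=35: 43^35 = 60 * 3 * 43 = 1 mod 71  <- first divisor giving 1
Order = 35

35


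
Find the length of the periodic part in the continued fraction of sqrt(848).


Run the CF algorithm for sqrt(848).
a_0 = floor(sqrt(848)) = 29; set m_0=0, q_0=1.
Recurrence: m' = q*a - m,  q' = (d - m'^2)/q,  a' = floor((a_0 + m')/q').
  step 1: m=29, q=7, a=8
  step 2: m=27, q=17, a=3
  step 3: m=24, q=16, a=3
  step 4: m=24, q=17, a=3
  step 5: m=27, q=7, a=8
  step 6: m=29, q=1, a=58
a_6 = 2*a_0 = 58, so the period closes here.
sqrt(848) = [29; 8, 3, 3, 3, 8, 58]
Period length = 6

6


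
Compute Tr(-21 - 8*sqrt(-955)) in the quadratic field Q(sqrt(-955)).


Tr(a + b*sqrt(d)) = (a + b*sqrt(d)) + (a - b*sqrt(d)) = 2a
= 2 * (-21)
= -42

-42


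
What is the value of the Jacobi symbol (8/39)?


Compute (8/39) via quadratic reciprocity:
  pull out 2: (2/39) = +1  (since 39 mod 8 = 7)
  pull out 2: (2/39) = +1  (since 39 mod 8 = 7)
  pull out 2: (2/39) = +1  (since 39 mod 8 = 7)
  (1/39) = 1
Product of signs = 1

1


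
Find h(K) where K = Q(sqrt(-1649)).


K = Q(sqrt(-1649)). d mod 4 = 3, so D = disc(K) = 4d = -6596
h(K) equals the number of primitive reduced positive-definite forms (a, b, c) = a*x^2 + b*x*y + c*y^2 with b^2 - 4ac = D,
where reduced means |b| <= a <= c, with b >= 0 whenever |b| = a or a = c, and primitive means gcd(a, b, c) = 1.
Reduced forces 3a^2 <= |D| = 6596, so 1 <= a <= 46; b must have the parity of D, and c = (b^2 - D)/(4a) must be an integer >= a.
Enumerate a = 1..46, b in [-a, a]:
  a=1: (1, 0, 1649)  [1]
  a=2: (2, 2, 825)  [1]
  a=3: (3, -2, 550), (3, 2, 550)  [2]
  a=4: none
  a=5: (5, -2, 330), (5, 2, 330)  [2]
  a=6: (6, -2, 275), (6, 2, 275)  [2]
  a=7..8: none
  a=9: (9, -8, 185), (9, 8, 185)  [2]
  a=10: (10, -2, 165), (10, 2, 165)  [2]
  a=11: (11, -2, 150), (11, 2, 150)  [2]
  a=12..14: none
  a=15: (15, -8, 111), (15, -2, 110), (15, 2, 110), (15, 8, 111)  [4]
  a=16: none
  a=17: (17, 0, 97)  [1]
  a=18: (18, -10, 93), (18, 10, 93)  [2]
  a=19: (19, -4, 87), (19, 4, 87)  [2]
  a=20..21: none
  a=22: (22, -2, 75), (22, 2, 75)  [2]
  a=23..24: none
  a=25: (25, -2, 66), (25, 2, 66)  [2]
  a=26: none
  a=27: (27, -10, 62), (27, 10, 62)  [2]
  a=28: none
  a=29: (29, -4, 57), (29, 4, 57)  [2]
  a=30: (30, -22, 59), (30, -2, 55), (30, 2, 55), (30, 22, 59)  [4]
  a=31: (31, -10, 54), (31, 10, 54)  [2]
  a=32: none
  a=33: (33, -20, 53), (33, -2, 50), (33, 2, 50), (33, 20, 53)  [4]
  a=34: (34, 34, 57)  [1]
  a=35..36: none
  a=37: (37, -8, 45), (37, 8, 45)  [2]
  a=38: (38, -34, 51), (38, 34, 51)  [2]
  a=39..40: none
  a=41: (41, -28, 45), (41, 28, 45)  [2]
  a=42..46: none
Total reduced forms: 1 + 1 + 2 + 2 + 2 + 2 + 2 + 2 + 4 + 1 + 2 + 2 + 2 + 2 + 2 + 2 + 4 + 2 + 4 + 1 + 2 + 2 + 2 = 48
h = 48

48


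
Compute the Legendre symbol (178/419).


p = 419 is prime, so compute (178/419) with the reciprocity algorithm (Jacobi-symbol steps: pull out 2s via (2/n), flip via reciprocity, reduce):
  pull out 2: (2/419) = -1  (since 419 mod 8 = 3)
  reciprocity: (89/419) -> +(419/89)
  reduce: (63/89)
  reciprocity: (63/89) -> +(89/63)
  reduce: (26/63)
  pull out 2: (2/63) = +1  (since 63 mod 8 = 7)
  reciprocity: (13/63) -> +(63/13)
  reduce: (11/13)
  reciprocity: (11/13) -> +(13/11)
  reduce: (2/11)
  pull out 2: (2/11) = -1  (since 11 mod 8 = 3)
  (1/11) = 1
Product of signs = 1
(178/419) = 1

1


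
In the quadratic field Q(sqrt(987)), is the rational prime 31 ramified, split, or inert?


K = Q(sqrt(987)). Since d mod 4 = 3, disc(K) = 3948.
Check p | disc: 3948 mod 31 = 11.
p does not divide disc. Compute Legendre symbol (d/p):
26^((31-1)/2) mod 31 = -1
(d/p) = -1, so p is inert: (p) stays prime with e=1, f=2, g=1.
Therefore p is inert.

inert


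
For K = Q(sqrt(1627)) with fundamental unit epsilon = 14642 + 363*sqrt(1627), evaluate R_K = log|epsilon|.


epsilon = 14642 + 363*sqrt(1627)
= 29284.0000
R = ln(29284.0000)
= 10.2848

10.2848


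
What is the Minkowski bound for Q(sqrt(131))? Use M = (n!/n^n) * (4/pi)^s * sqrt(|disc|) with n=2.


d = 131, d mod 4 = 3, so disc(K) = 4d = 524; |disc(K)| = 524
Real quadratic field, so n = 2, s = r2 = 0, r1 = 2
M = (n!/n^n) * (4/pi)^s * sqrt(|disc(K)|) = (2!/2^2) * (4/pi)^0 * sqrt(524)
= 0.5 * 1.000000 * 22.891046
= 11.4455

11.4455


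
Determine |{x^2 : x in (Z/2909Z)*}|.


For prime p, the number of non-zero quadratic residues is (p-1)/2.
= (2909-1)/2
= 1454

1454


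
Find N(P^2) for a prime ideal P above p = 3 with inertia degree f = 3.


N(P^a) = p^(a*f)
= 3^(2*3)
= 3^6
= 729

729


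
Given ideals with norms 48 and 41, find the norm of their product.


N(IJ) = N(I) * N(J)
= 48 * 41
= 1968

1968


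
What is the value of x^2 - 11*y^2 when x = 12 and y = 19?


x^2 - d*y^2
= 12^2 - 11*19^2
= 144 - 3971
= -3827

-3827


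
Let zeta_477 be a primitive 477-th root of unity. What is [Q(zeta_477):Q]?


The degree equals Euler's totient phi(477).
477 = 3^2 * 53
phi(477) = 312

312


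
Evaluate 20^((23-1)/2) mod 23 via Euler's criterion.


p = 23 is prime and the exponent is (p-1)/2 = 11, so by Euler's criterion 20^11 = (20/23) = +1 or -1 mod 23.
Compute by square-and-multiply:
  11 = 8 + 2 + 1 (binary 1011)
  Repeated squaring mod 23: 20^1 = 20, 20^2 = 9, 20^4 = 12, 20^8 = 6
  20^11 = 20^8 * 20^2 * 20^1 = 6 * 9 * 20 mod 23
    6 * 9 = 54 = 8 mod 23
    8 * 20 = 160 = 22 mod 23
  20^11 = 22 mod 23
Result 22 = p - 1 = -1 mod 23: 20 is a quadratic non-residue mod 23. As a residue in [0, p-1] the value is 22.
20^11 mod 23 = 22

22


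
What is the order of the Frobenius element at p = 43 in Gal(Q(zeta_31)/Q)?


The Frobenius at p in Gal(Q(zeta_n)/Q) = (Z/nZ)* is the class of p, so its order is ord_31(43), the smallest k >= 1 with 43^k = 1 mod 31.
n = 31 = 31, phi(31) = 30; the order divides phi(n).
Divisors of 30: 1, 2, 3, 5, 6, 10, 15, 30
Repeated squaring mod 31: 43^1 = 12, 43^2 = 20, 43^4 = 28, 43^8 = 9, 43^16 = 19
Test divisors in increasing order:
  k=1: 43^1 = 12 mod 31
  k=2: 43^2 = 20 mod 31
  k=3: 43^3 = 20 * 12 = 23 mod 31
  k=5: 43^5 = 28 * 12 = 26 mod 31
  k=6: 43^6 = 28 * 20 = 2 mod 31
  k=10: 43^10 = 9 * 20 = 25 mod 31
  k=15: 43^15 = 9 * 28 * 20 * 12 = 30 mod 31
  k=30: 43^30 = 19 * 9 * 28 * 20 = 1 mod 31  <- first divisor giving 1
Order = 30

30


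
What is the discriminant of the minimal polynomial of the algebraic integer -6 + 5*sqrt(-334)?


The element -6 + 5*sqrt(-334) has minimal polynomial:
x^2 + 12*x + 8386
Discriminant = (12)^2 - 4*(8386)
= 144 - 33544
= -33400

-33400


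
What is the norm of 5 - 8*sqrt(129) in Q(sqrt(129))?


N(a + b*sqrt(d)) = a^2 - d*b^2
= (5)^2 - (129)*(-8)^2
= 25 - 8256
= -8231

-8231


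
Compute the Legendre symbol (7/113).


p = 113 is prime, so compute (7/113) with the reciprocity algorithm (Jacobi-symbol steps: pull out 2s via (2/n), flip via reciprocity, reduce):
  reciprocity: (7/113) -> +(113/7)
  reduce: (1/7)
  (1/7) = 1
Product of signs = 1
(7/113) = 1

1


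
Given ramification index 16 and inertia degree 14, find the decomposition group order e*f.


|D_P| = e * f
= 16 * 14
= 224

224


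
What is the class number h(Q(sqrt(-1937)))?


K = Q(sqrt(-1937)). d mod 4 = 3, so D = disc(K) = 4d = -7748
h(K) equals the number of primitive reduced positive-definite forms (a, b, c) = a*x^2 + b*x*y + c*y^2 with b^2 - 4ac = D,
where reduced means |b| <= a <= c, with b >= 0 whenever |b| = a or a = c, and primitive means gcd(a, b, c) = 1.
Reduced forces 3a^2 <= |D| = 7748, so 1 <= a <= 50; b must have the parity of D, and c = (b^2 - D)/(4a) must be an integer >= a.
Enumerate a = 1..50, b in [-a, a]:
  a=1: (1, 0, 1937)  [1]
  a=2: (2, 2, 969)  [1]
  a=3: (3, -2, 646), (3, 2, 646)  [2]
  a=4..5: none
  a=6: (6, -2, 323), (6, 2, 323)  [2]
  a=7: (7, -6, 278), (7, 6, 278)  [2]
  a=8: none
  a=9: (9, -8, 217), (9, 8, 217)  [2]
  a=10..12: none
  a=13: (13, 0, 149)  [1]
  a=14: (14, -6, 139), (14, 6, 139)  [2]
  a=15..16: none
  a=17: (17, -2, 114), (17, 2, 114)  [2]
  a=18: (18, -10, 109), (18, 10, 109)  [2]
  a=19: (19, -2, 102), (19, 2, 102)  [2]
  a=20: none
  a=21: (21, -20, 97), (21, -8, 93), (21, 8, 93), (21, 20, 97)  [4]
  a=22: none
  a=23: (23, -16, 87), (23, 16, 87)  [2]
  a=24..25: none
  a=26: (26, 26, 81)  [1]
  a=27: (27, -26, 78), (27, 26, 78)  [2]
  a=28: none
  a=29: (29, -16, 69), (29, 16, 69)  [2]
  a=30: none
  a=31: (31, -8, 63), (31, 8, 63)  [2]
  a=32..33: none
  a=34: (34, -2, 57), (34, 2, 57)  [2]
  a=35..37: none
  a=38: (38, -2, 51), (38, 2, 51)  [2]
  a=39: (39, -26, 54), (39, 26, 54)  [2]
  a=40: none
  a=41: (41, -40, 57), (41, 40, 57)  [2]
  a=42: (42, -34, 53), (42, -22, 49), (42, 22, 49), (42, 34, 53)  [4]
  a=43: (43, -32, 51), (43, 32, 51)  [2]
  a=44..45: none
  a=46: (46, -30, 47), (46, 30, 47)  [2]
  a=47..50: none
Total reduced forms: 1 + 1 + 2 + 2 + 2 + 2 + 1 + 2 + 2 + 2 + 2 + 4 + 2 + 1 + 2 + 2 + 2 + 2 + 2 + 2 + 2 + 4 + 2 + 2 = 48
h = 48

48


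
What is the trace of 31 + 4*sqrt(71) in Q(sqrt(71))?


Tr(a + b*sqrt(d)) = (a + b*sqrt(d)) + (a - b*sqrt(d)) = 2a
= 2 * (31)
= 62

62


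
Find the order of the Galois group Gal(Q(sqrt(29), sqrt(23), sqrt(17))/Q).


The 3 square roots of distinct primes are multiplicatively independent over Q,
so [K:Q] = 2^3 and Gal(K/Q) is isomorphic to (Z/2Z)^3.
|Gal| = 2^3 = 8

8


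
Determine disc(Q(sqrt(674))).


For K = Q(sqrt(d)) with d squarefree: disc(K) = d if d = 1 mod 4, and disc(K) = 4d if d = 2 or 3 mod 4.
Here d = 674, and d mod 4 = 2.
d = 2 mod 4, not 1 (O_K = Z[sqrt(d)]), so disc(K) = 4d = 4 * (674) = 2696

2696


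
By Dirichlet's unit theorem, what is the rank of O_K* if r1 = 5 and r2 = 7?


By Dirichlet's unit theorem:
rank = r1 + r2 - 1
= 5 + 7 - 1
= 11

11


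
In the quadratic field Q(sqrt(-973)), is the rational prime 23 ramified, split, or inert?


K = Q(sqrt(-973)). Since d mod 4 = 3, disc(K) = -3892.
Check p | disc: -3892 mod 23 = 18.
p does not divide disc. Compute Legendre symbol (d/p):
16^((23-1)/2) mod 23 = 1
(d/p) = 1, so p splits: (p) = P*P' with e=1, f=1, g=2.
Therefore p is split.

split


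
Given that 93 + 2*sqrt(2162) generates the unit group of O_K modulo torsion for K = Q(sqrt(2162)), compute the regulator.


epsilon = 93 + 2*sqrt(2162)
= 185.9946
R = ln(185.9946)
= 5.2257

5.2257


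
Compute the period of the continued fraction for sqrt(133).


Run the CF algorithm for sqrt(133).
a_0 = floor(sqrt(133)) = 11; set m_0=0, q_0=1.
Recurrence: m' = q*a - m,  q' = (d - m'^2)/q,  a' = floor((a_0 + m')/q').
  step 1: m=11, q=12, a=1
  step 2: m=1, q=11, a=1
  step 3: m=10, q=3, a=7
  step 4: m=11, q=4, a=5
  step 5: m=9, q=13, a=1
  step 6: m=4, q=9, a=1
  step 7: m=5, q=12, a=1
  step 8: m=7, q=7, a=2
  step 9: m=7, q=12, a=1
  step 10: m=5, q=9, a=1
  step 11: m=4, q=13, a=1
  step 12: m=9, q=4, a=5
  step 13: m=11, q=3, a=7
  step 14: m=10, q=11, a=1
  step 15: m=1, q=12, a=1
  step 16: m=11, q=1, a=22
a_16 = 2*a_0 = 22, so the period closes here.
sqrt(133) = [11; 1, 1, 7, 5, 1, 1, 1, 2, 1, 1, 1, 5, 7, 1, 1, 22]
Period length = 16

16


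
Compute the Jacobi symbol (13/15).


Compute (13/15) via quadratic reciprocity:
  reciprocity: (13/15) -> +(15/13)
  reduce: (2/13)
  pull out 2: (2/13) = -1  (since 13 mod 8 = 5)
  (1/13) = 1
Product of signs = -1

-1


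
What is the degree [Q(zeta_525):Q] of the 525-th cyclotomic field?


The degree equals Euler's totient phi(525).
525 = 3 * 5^2 * 7
phi(525) = 240

240


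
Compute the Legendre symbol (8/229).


p = 229 is prime, so compute (8/229) with the reciprocity algorithm (Jacobi-symbol steps: pull out 2s via (2/n), flip via reciprocity, reduce):
  pull out 2: (2/229) = -1  (since 229 mod 8 = 5)
  pull out 2: (2/229) = -1  (since 229 mod 8 = 5)
  pull out 2: (2/229) = -1  (since 229 mod 8 = 5)
  (1/229) = 1
Product of signs = -1
(8/229) = -1

-1


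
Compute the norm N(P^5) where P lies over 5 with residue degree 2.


N(P^a) = p^(a*f)
= 5^(5*2)
= 5^10
= 9765625

9765625


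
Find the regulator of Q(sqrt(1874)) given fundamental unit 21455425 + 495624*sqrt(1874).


epsilon = 21455425 + 495624*sqrt(1874)
= 4.2911e+07
R = ln(4.2911e+07)
= 17.5746

17.5746


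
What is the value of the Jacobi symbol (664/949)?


Compute (664/949) via quadratic reciprocity:
  pull out 2: (2/949) = -1  (since 949 mod 8 = 5)
  pull out 2: (2/949) = -1  (since 949 mod 8 = 5)
  pull out 2: (2/949) = -1  (since 949 mod 8 = 5)
  reciprocity: (83/949) -> +(949/83)
  reduce: (36/83)
  pull out 2: (2/83) = -1  (since 83 mod 8 = 3)
  pull out 2: (2/83) = -1  (since 83 mod 8 = 3)
  reciprocity: (9/83) -> +(83/9)
  reduce: (2/9)
  pull out 2: (2/9) = +1  (since 9 mod 8 = 1)
  (1/9) = 1
Product of signs = -1

-1


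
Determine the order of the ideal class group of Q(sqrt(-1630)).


K = Q(sqrt(-1630)). d mod 4 = 2, so D = disc(K) = 4d = -6520
h(K) equals the number of primitive reduced positive-definite forms (a, b, c) = a*x^2 + b*x*y + c*y^2 with b^2 - 4ac = D,
where reduced means |b| <= a <= c, with b >= 0 whenever |b| = a or a = c, and primitive means gcd(a, b, c) = 1.
Reduced forces 3a^2 <= |D| = 6520, so 1 <= a <= 46; b must have the parity of D, and c = (b^2 - D)/(4a) must be an integer >= a.
Enumerate a = 1..46, b in [-a, a]:
  a=1: (1, 0, 1630)  [1]
  a=2: (2, 0, 815)  [1]
  a=3..4: none
  a=5: (5, 0, 326)  [1]
  a=6: none
  a=7: (7, -2, 233), (7, 2, 233)  [2]
  a=8..9: none
  a=10: (10, 0, 163)  [1]
  a=11: (11, -6, 149), (11, 6, 149)  [2]
  a=12..13: none
  a=14: (14, -12, 119), (14, 12, 119)  [2]
  a=15..16: none
  a=17: (17, -12, 98), (17, 12, 98)  [2]
  a=18: none
  a=19: (19, -4, 86), (19, 4, 86)  [2]
  a=20..21: none
  a=22: (22, -16, 77), (22, 16, 77)  [2]
  a=23: (23, -14, 73), (23, 14, 73)  [2]
  a=24..28: none
  a=29: (29, -18, 59), (29, 18, 59)  [2]
  a=30..33: none
  a=34: (34, -12, 49), (34, 12, 49)  [2]
  a=35: (35, -30, 53), (35, 30, 53)  [2]
  a=36..37: none
  a=38: (38, -4, 43), (38, 4, 43)  [2]
  a=39..40: none
  a=41: (41, -32, 46), (41, 32, 46)  [2]
  a=42..46: none
Total reduced forms: 1 + 1 + 1 + 2 + 1 + 2 + 2 + 2 + 2 + 2 + 2 + 2 + 2 + 2 + 2 + 2 = 28
h = 28

28


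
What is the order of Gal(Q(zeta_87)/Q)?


|Gal(Q(zeta_87)/Q)| = phi(87)
= 56

56


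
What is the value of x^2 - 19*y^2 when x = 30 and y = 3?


x^2 - d*y^2
= 30^2 - 19*3^2
= 900 - 171
= 729

729


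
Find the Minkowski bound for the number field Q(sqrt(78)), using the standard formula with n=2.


d = 78, d mod 4 = 2, so disc(K) = 4d = 312; |disc(K)| = 312
Real quadratic field, so n = 2, s = r2 = 0, r1 = 2
M = (n!/n^n) * (4/pi)^s * sqrt(|disc(K)|) = (2!/2^2) * (4/pi)^0 * sqrt(312)
= 0.5 * 1.000000 * 17.663522
= 8.8318

8.8318


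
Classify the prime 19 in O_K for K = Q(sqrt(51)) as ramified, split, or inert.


K = Q(sqrt(51)). Since d mod 4 = 3, disc(K) = 204.
Check p | disc: 204 mod 19 = 14.
p does not divide disc. Compute Legendre symbol (d/p):
13^((19-1)/2) mod 19 = -1
(d/p) = -1, so p is inert: (p) stays prime with e=1, f=2, g=1.
Therefore p is inert.

inert


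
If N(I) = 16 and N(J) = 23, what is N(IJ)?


N(IJ) = N(I) * N(J)
= 16 * 23
= 368

368


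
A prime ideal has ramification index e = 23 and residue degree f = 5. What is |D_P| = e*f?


|D_P| = e * f
= 23 * 5
= 115

115


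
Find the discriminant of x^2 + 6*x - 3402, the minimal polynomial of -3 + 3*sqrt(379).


The element -3 + 3*sqrt(379) has minimal polynomial:
x^2 + 6*x - 3402
Discriminant = (6)^2 - 4*(-3402)
= 36 + 13608
= 13644

13644


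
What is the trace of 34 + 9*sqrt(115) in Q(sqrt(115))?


Tr(a + b*sqrt(d)) = (a + b*sqrt(d)) + (a - b*sqrt(d)) = 2a
= 2 * (34)
= 68

68


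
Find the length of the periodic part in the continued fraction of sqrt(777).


Run the CF algorithm for sqrt(777).
a_0 = floor(sqrt(777)) = 27; set m_0=0, q_0=1.
Recurrence: m' = q*a - m,  q' = (d - m'^2)/q,  a' = floor((a_0 + m')/q').
  step 1: m=27, q=48, a=1
  step 2: m=21, q=7, a=6
  step 3: m=21, q=48, a=1
  step 4: m=27, q=1, a=54
a_4 = 2*a_0 = 54, so the period closes here.
sqrt(777) = [27; 1, 6, 1, 54]
Period length = 4

4


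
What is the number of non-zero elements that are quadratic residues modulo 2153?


For prime p, the number of non-zero quadratic residues is (p-1)/2.
= (2153-1)/2
= 1076

1076


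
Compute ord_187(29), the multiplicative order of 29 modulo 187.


We want ord_187(29), the smallest k >= 1 with 29^k = 1 mod 187.
n = 187 = 11 * 17, phi(187) = 160; the order divides phi(n).
Divisors of 160: 1, 2, 4, 5, 8, 10, 16, 20, 32, 40, 80, 160
Repeated squaring mod 187: 29^1 = 29, 29^2 = 93, 29^4 = 47, 29^8 = 152, 29^16 = 103, 29^32 = 137, 29^64 = 69, 29^128 = 86
Test divisors in increasing order:
  k=1: 29^1 = 29 mod 187
  k=2: 29^2 = 93 mod 187
  k=4: 29^4 = 47 mod 187
  k=5: 29^5 = 47 * 29 = 54 mod 187
  k=8: 29^8 = 152 mod 187
  k=10: 29^10 = 152 * 93 = 111 mod 187
  k=16: 29^16 = 103 mod 187
  k=20: 29^20 = 103 * 47 = 166 mod 187
  k=32: 29^32 = 137 mod 187
  k=40: 29^40 = 137 * 152 = 67 mod 187
  k=80: 29^80 = 69 * 103 = 1 mod 187  <- first divisor giving 1
Order = 80

80


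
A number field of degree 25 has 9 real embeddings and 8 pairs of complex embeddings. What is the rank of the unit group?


By Dirichlet's unit theorem:
rank = r1 + r2 - 1
= 9 + 8 - 1
= 16

16


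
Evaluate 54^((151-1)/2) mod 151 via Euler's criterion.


p = 151 is prime and the exponent is (p-1)/2 = 75, so by Euler's criterion 54^75 = (54/151) = +1 or -1 mod 151.
Compute by square-and-multiply:
  75 = 64 + 8 + 2 + 1 (binary 1001011)
  Repeated squaring mod 151: 54^1 = 54, 54^2 = 47, 54^4 = 95, 54^8 = 116, 54^16 = 17, 54^32 = 138, 54^64 = 18
  54^75 = 54^64 * 54^8 * 54^2 * 54^1 = 18 * 116 * 47 * 54 mod 151
    18 * 116 = 2088 = 125 mod 151
    125 * 47 = 5875 = 137 mod 151
    137 * 54 = 7398 = 150 mod 151
  54^75 = 150 mod 151
Result 150 = p - 1 = -1 mod 151: 54 is a quadratic non-residue mod 151. As a residue in [0, p-1] the value is 150.
54^75 mod 151 = 150

150


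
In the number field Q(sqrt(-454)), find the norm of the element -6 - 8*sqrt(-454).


N(a + b*sqrt(d)) = a^2 - d*b^2
= (-6)^2 - (-454)*(-8)^2
= 36 + 29056
= 29092

29092


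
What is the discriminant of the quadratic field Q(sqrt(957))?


For K = Q(sqrt(d)) with d squarefree: disc(K) = d if d = 1 mod 4, and disc(K) = 4d if d = 2 or 3 mod 4.
Here d = 957, and d mod 4 = 1.
d = 1 mod 4 (O_K = Z[(1+sqrt(d))/2]), so disc(K) = d = 957

957


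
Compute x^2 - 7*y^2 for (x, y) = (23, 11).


x^2 - d*y^2
= 23^2 - 7*11^2
= 529 - 847
= -318

-318


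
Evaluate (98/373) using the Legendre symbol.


p = 373 is prime, so compute (98/373) with the reciprocity algorithm (Jacobi-symbol steps: pull out 2s via (2/n), flip via reciprocity, reduce):
  pull out 2: (2/373) = -1  (since 373 mod 8 = 5)
  reciprocity: (49/373) -> +(373/49)
  reduce: (30/49)
  pull out 2: (2/49) = +1  (since 49 mod 8 = 1)
  reciprocity: (15/49) -> +(49/15)
  reduce: (4/15)
  pull out 2: (2/15) = +1  (since 15 mod 8 = 7)
  pull out 2: (2/15) = +1  (since 15 mod 8 = 7)
  (1/15) = 1
Product of signs = -1
(98/373) = -1

-1


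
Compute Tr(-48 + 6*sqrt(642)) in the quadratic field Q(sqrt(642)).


Tr(a + b*sqrt(d)) = (a + b*sqrt(d)) + (a - b*sqrt(d)) = 2a
= 2 * (-48)
= -96

-96


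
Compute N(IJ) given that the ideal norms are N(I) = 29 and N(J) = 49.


N(IJ) = N(I) * N(J)
= 29 * 49
= 1421

1421


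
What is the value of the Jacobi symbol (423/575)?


Compute (423/575) via quadratic reciprocity:
  reciprocity: (423/575) -> -(575/423)
  reduce: (152/423)
  pull out 2: (2/423) = +1  (since 423 mod 8 = 7)
  pull out 2: (2/423) = +1  (since 423 mod 8 = 7)
  pull out 2: (2/423) = +1  (since 423 mod 8 = 7)
  reciprocity: (19/423) -> -(423/19)
  reduce: (5/19)
  reciprocity: (5/19) -> +(19/5)
  reduce: (4/5)
  pull out 2: (2/5) = -1  (since 5 mod 8 = 5)
  pull out 2: (2/5) = -1  (since 5 mod 8 = 5)
  (1/5) = 1
Product of signs = 1

1


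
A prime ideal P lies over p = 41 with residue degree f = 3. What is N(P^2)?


N(P^a) = p^(a*f)
= 41^(2*3)
= 41^6
= 4750104241

4750104241


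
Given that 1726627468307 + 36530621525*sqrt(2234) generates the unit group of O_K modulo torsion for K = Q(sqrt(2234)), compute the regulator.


epsilon = 1726627468307 + 36530621525*sqrt(2234)
= 3.4533e+12
R = ln(3.4533e+12)
= 28.8703

28.8703


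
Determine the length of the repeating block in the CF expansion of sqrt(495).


Run the CF algorithm for sqrt(495).
a_0 = floor(sqrt(495)) = 22; set m_0=0, q_0=1.
Recurrence: m' = q*a - m,  q' = (d - m'^2)/q,  a' = floor((a_0 + m')/q').
  step 1: m=22, q=11, a=4
  step 2: m=22, q=1, a=44
a_2 = 2*a_0 = 44, so the period closes here.
sqrt(495) = [22; 4, 44]
Period length = 2

2


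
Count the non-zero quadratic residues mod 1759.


For prime p, the number of non-zero quadratic residues is (p-1)/2.
= (1759-1)/2
= 879

879


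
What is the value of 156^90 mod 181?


p = 181 is prime and the exponent is (p-1)/2 = 90, so by Euler's criterion 156^90 = (156/181) = +1 or -1 mod 181.
Compute by square-and-multiply:
  90 = 64 + 16 + 8 + 2 (binary 1011010)
  Repeated squaring mod 181: 156^1 = 156, 156^2 = 82, 156^4 = 27, 156^8 = 5, 156^16 = 25, 156^32 = 82, 156^64 = 27
  156^90 = 156^64 * 156^16 * 156^8 * 156^2 = 27 * 25 * 5 * 82 mod 181
    27 * 25 = 675 = 132 mod 181
    132 * 5 = 660 = 117 mod 181
    117 * 82 = 9594 = 1 mod 181
  156^90 = 1 mod 181
Result 1: 156 is a quadratic residue mod 181.
156^90 mod 181 = 1

1


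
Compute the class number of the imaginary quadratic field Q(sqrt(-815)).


K = Q(sqrt(-815)). d mod 4 = 1, so D = disc(K) = d = -815
h(K) equals the number of primitive reduced positive-definite forms (a, b, c) = a*x^2 + b*x*y + c*y^2 with b^2 - 4ac = D,
where reduced means |b| <= a <= c, with b >= 0 whenever |b| = a or a = c, and primitive means gcd(a, b, c) = 1.
Reduced forces 3a^2 <= |D| = 815, so 1 <= a <= 16; b must have the parity of D, and c = (b^2 - D)/(4a) must be an integer >= a.
Enumerate a = 1..16, b in [-a, a]:
  a=1: (1, 1, 204)  [1]
  a=2: (2, -1, 102), (2, 1, 102)  [2]
  a=3: (3, -1, 68), (3, 1, 68)  [2]
  a=4: (4, -1, 51), (4, 1, 51)  [2]
  a=5: (5, 5, 42)  [1]
  a=6: (6, -5, 35), (6, -1, 34), (6, 1, 34), (6, 5, 35)  [4]
  a=7: (7, -5, 30), (7, 5, 30)  [2]
  a=8: (8, -7, 27), (8, 7, 27)  [2]
  a=9: (9, -7, 24), (9, 7, 24)  [2]
  a=10: (10, -5, 21), (10, 5, 21)  [2]
  a=11: none
  a=12: (12, -7, 18), (12, -1, 17), (12, 1, 17), (12, 7, 18)  [4]
  a=13: (13, -11, 18), (13, 11, 18)  [2]
  a=14: (14, -9, 16), (14, -5, 15), (14, 5, 15), (14, 9, 16)  [4]
  a=15..16: none
Total reduced forms: 1 + 2 + 2 + 2 + 1 + 4 + 2 + 2 + 2 + 2 + 4 + 2 + 4 = 30
h = 30

30


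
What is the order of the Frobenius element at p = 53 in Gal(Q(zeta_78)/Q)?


The Frobenius at p in Gal(Q(zeta_n)/Q) = (Z/nZ)* is the class of p, so its order is ord_78(53), the smallest k >= 1 with 53^k = 1 mod 78.
n = 78 = 2 * 3 * 13, phi(78) = 24; the order divides phi(n).
Divisors of 24: 1, 2, 3, 4, 6, 8, 12, 24
Repeated squaring mod 78: 53^1 = 53, 53^2 = 1, 53^4 = 1, 53^8 = 1, 53^16 = 1
Test divisors in increasing order:
  k=1: 53^1 = 53 mod 78
  k=2: 53^2 = 1 mod 78  <- first divisor giving 1
Order = 2

2
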